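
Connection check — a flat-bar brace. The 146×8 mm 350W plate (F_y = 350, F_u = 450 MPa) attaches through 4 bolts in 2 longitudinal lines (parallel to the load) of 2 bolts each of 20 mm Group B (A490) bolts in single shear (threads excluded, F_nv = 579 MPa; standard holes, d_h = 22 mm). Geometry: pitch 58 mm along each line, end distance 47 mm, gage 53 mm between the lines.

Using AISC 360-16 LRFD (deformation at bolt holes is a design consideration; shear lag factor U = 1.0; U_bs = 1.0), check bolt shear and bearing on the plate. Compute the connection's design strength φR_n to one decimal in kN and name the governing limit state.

466.6 kN (bearing governs)

Bolt shear: A_b = π(20)²/4 = 314.16 mm². φR_n = 0.75 × 579 × 314.16 × 4 × 1 = 545.7 kN.
Bearing (8 mm plate, F_u = 450 MPa): end bolts L_c = 47 − 22/2 = 36, R_n = min(1.2×36×8×450, 2.4×20×8×450) = 155.52 kN/bolt; interior L_c = 58 − 22 = 36, R_n = 155.52 kN/bolt. φR_n = 0.75 × (2×155.52 + 2×155.52) = 466.6 kN.
Governing: min(545.7, 466.6) = 466.6 kN → bearing.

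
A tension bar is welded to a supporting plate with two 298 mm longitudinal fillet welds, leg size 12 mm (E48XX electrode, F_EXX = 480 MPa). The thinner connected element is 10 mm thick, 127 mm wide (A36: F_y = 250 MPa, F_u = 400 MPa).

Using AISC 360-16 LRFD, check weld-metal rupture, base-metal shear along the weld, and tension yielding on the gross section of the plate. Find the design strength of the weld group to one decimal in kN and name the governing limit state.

285.8 kN (gross-section yield governs)

Weld metal: throat = 0.707×12 = 8.484 mm, L = 2×298 = 596 mm. φR_n = 0.75 × 0.6 × 480 × 8.484 × 596 = 1092.2 kN.
Base metal shear (10 mm plate): yield φR_n = 1.0×0.6×250×10×596 = 894.0 kN; rupture φR_n = 0.75×0.6×400×10×596 = 1072.8 kN; take 894.0 kN (yield).
Tension yield (gross): A_g = 127×10 = 1270 mm². φR_n = 0.90 × 250 × 1270 = 285.8 kN.
Governing: min(1092.2, 894.0, 285.8) = 285.8 kN → gross-section yield.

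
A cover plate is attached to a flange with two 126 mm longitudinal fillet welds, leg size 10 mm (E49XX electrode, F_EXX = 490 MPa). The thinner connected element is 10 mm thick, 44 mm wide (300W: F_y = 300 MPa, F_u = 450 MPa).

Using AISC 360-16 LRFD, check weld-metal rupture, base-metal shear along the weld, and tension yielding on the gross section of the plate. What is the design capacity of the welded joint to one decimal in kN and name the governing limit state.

118.8 kN (gross-section yield governs)

Weld metal: throat = 0.707×10 = 7.07 mm, L = 2×126 = 252 mm. φR_n = 0.75 × 0.6 × 490 × 7.07 × 252 = 392.9 kN.
Base metal shear (10 mm plate): yield φR_n = 1.0×0.6×300×10×252 = 453.6 kN; rupture φR_n = 0.75×0.6×450×10×252 = 510.3 kN; take 453.6 kN (yield).
Tension yield (gross): A_g = 44×10 = 440 mm². φR_n = 0.90 × 300 × 440 = 118.8 kN.
Governing: min(392.9, 453.6, 118.8) = 118.8 kN → gross-section yield.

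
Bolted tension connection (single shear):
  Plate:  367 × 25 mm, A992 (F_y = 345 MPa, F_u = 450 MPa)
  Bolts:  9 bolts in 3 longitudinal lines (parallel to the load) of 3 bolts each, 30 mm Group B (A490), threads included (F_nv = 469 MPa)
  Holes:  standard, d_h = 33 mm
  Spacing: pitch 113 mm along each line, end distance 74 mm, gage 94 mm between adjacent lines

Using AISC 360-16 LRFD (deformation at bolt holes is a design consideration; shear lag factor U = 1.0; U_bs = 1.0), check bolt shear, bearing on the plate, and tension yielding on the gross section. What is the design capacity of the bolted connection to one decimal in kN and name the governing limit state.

2237.7 kN (bolt shear governs)

Bolt shear: A_b = π(30)²/4 = 706.86 mm². φR_n = 0.75 × 469 × 706.86 × 9 × 1 = 2237.7 kN.
Bearing (25 mm plate, F_u = 450 MPa): end bolts L_c = 74 − 33/2 = 57.5, R_n = min(1.2×57.5×25×450, 2.4×30×25×450) = 776.25 kN/bolt; interior L_c = 113 − 33 = 80, R_n = 810 kN/bolt. φR_n = 0.75 × (3×776.25 + 6×810) = 5391.6 kN.
Tension yield (gross): A_g = 367×25 = 9175 mm². φR_n = 0.90 × 345 × 9175 = 2848.8 kN.
Governing: min(2237.7, 5391.6, 2848.8) = 2237.7 kN → bolt shear.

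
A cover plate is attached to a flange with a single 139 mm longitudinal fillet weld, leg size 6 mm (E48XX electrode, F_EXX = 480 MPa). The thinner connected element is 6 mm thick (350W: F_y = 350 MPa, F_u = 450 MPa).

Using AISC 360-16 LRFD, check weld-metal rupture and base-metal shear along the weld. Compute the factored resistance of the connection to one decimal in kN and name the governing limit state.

Weld metal: throat = 0.707×6 = 4.242 mm, L = 139 mm. φR_n = 0.75 × 0.6 × 480 × 4.242 × 139 = 127.4 kN.
Base metal shear (6 mm plate): yield φR_n = 1.0×0.6×350×6×139 = 175.1 kN; rupture φR_n = 0.75×0.6×450×6×139 = 168.9 kN; take 168.9 kN (rupture).
Governing: min(127.4, 168.9) = 127.4 kN → weld metal.

127.4 kN (weld metal governs)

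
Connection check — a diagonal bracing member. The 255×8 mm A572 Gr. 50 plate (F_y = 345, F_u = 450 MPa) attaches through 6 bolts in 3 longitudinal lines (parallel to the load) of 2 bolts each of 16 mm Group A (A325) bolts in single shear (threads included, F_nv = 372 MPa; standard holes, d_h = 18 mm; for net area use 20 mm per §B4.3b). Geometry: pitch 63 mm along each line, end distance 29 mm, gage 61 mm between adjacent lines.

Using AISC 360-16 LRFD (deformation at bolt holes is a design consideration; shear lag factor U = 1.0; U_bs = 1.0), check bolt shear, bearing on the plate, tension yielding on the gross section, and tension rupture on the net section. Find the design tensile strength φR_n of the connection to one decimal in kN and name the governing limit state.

336.6 kN (bolt shear governs)

Bolt shear: A_b = π(16)²/4 = 201.06 mm². φR_n = 0.75 × 372 × 201.06 × 6 × 1 = 336.6 kN.
Bearing (8 mm plate, F_u = 450 MPa): end bolts L_c = 29 − 18/2 = 20, R_n = min(1.2×20×8×450, 2.4×16×8×450) = 86.4 kN/bolt; interior L_c = 63 − 18 = 45, R_n = 138.24 kN/bolt. φR_n = 0.75 × (3×86.4 + 3×138.24) = 505.4 kN.
Tension yield (gross): A_g = 255×8 = 2040 mm². φR_n = 0.90 × 345 × 2040 = 633.4 kN.
Tension rupture (net): A_n = (255 − 3×20)×8 = 1560 mm² (U = 1.0, A_e = A_n). φR_n = 0.75 × 450 × 1560 = 526.5 kN.
Governing: min(336.6, 505.4, 633.4, 526.5) = 336.6 kN → bolt shear.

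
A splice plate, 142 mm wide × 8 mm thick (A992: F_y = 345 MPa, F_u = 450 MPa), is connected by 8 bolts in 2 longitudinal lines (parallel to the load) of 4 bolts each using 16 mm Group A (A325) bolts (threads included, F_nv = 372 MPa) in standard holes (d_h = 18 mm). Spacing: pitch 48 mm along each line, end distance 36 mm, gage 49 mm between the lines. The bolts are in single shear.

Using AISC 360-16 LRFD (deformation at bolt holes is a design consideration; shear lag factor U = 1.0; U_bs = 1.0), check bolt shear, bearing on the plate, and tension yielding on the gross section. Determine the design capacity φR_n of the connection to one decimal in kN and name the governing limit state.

352.7 kN (gross-section yield governs)

Bolt shear: A_b = π(16)²/4 = 201.06 mm². φR_n = 0.75 × 372 × 201.06 × 8 × 1 = 448.8 kN.
Bearing (8 mm plate, F_u = 450 MPa): end bolts L_c = 36 − 18/2 = 27, R_n = min(1.2×27×8×450, 2.4×16×8×450) = 116.64 kN/bolt; interior L_c = 48 − 18 = 30, R_n = 129.6 kN/bolt. φR_n = 0.75 × (2×116.64 + 6×129.6) = 758.2 kN.
Tension yield (gross): A_g = 142×8 = 1136 mm². φR_n = 0.90 × 345 × 1136 = 352.7 kN.
Governing: min(448.8, 758.2, 352.7) = 352.7 kN → gross-section yield.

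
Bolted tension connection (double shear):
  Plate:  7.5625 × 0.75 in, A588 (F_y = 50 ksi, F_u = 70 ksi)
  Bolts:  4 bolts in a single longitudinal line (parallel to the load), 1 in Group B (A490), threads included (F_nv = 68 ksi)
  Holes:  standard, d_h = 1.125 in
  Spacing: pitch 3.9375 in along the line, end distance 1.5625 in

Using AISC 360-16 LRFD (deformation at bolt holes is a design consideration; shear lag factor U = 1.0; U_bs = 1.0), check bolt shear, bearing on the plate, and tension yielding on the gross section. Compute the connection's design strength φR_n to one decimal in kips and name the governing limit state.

255.2 kips (gross-section yield governs)

Bolt shear: A_b = π(1)²/4 = 0.7854 in². φR_n = 0.75 × 68 × 0.7854 × 4 × 2 = 320.4 kips.
Bearing (0.75 in plate, F_u = 70 ksi): end bolts L_c = 1.5625 − 1.125/2 = 1, R_n = min(1.2×1×0.75×70, 2.4×1×0.75×70) = 63 kips/bolt; interior L_c = 3.9375 − 1.125 = 2.8125, R_n = 126 kips/bolt. φR_n = 0.75 × (1×63 + 3×126) = 330.8 kips.
Tension yield (gross): A_g = 7.5625×0.75 = 5.6719 in². φR_n = 0.90 × 50 × 5.6719 = 255.2 kips.
Governing: min(320.4, 330.8, 255.2) = 255.2 kips → gross-section yield.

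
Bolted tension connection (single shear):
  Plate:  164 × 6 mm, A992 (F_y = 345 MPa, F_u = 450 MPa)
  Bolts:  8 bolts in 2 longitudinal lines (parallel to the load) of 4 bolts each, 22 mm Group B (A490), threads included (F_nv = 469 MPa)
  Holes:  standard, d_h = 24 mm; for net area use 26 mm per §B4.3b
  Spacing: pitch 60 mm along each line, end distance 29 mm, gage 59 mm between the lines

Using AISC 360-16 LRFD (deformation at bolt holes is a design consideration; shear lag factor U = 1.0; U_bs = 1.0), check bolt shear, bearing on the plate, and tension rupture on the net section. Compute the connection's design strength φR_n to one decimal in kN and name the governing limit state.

226.8 kN (net-section rupture governs)

Bolt shear: A_b = π(22)²/4 = 380.13 mm². φR_n = 0.75 × 469 × 380.13 × 8 × 1 = 1069.7 kN.
Bearing (6 mm plate, F_u = 450 MPa): end bolts L_c = 29 − 24/2 = 17, R_n = min(1.2×17×6×450, 2.4×22×6×450) = 55.08 kN/bolt; interior L_c = 60 − 24 = 36, R_n = 116.64 kN/bolt. φR_n = 0.75 × (2×55.08 + 6×116.64) = 607.5 kN.
Tension rupture (net): A_n = (164 − 2×26)×6 = 672 mm² (U = 1.0, A_e = A_n). φR_n = 0.75 × 450 × 672 = 226.8 kN.
Governing: min(1069.7, 607.5, 226.8) = 226.8 kN → net-section rupture.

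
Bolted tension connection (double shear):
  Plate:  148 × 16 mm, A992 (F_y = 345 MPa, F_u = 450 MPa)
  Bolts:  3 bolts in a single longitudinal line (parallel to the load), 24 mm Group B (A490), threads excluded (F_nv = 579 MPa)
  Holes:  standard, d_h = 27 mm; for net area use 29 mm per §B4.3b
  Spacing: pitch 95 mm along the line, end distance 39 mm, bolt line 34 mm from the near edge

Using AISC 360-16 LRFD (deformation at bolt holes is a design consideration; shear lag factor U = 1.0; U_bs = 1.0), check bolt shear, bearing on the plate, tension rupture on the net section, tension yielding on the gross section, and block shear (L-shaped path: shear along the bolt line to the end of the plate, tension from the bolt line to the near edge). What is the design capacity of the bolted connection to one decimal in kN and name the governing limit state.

612.4 kN (block shear governs)

Bolt shear: A_b = π(24)²/4 = 452.39 mm². φR_n = 0.75 × 579 × 452.39 × 3 × 2 = 1178.7 kN.
Bearing (16 mm plate, F_u = 450 MPa): end bolts L_c = 39 − 27/2 = 25.5, R_n = min(1.2×25.5×16×450, 2.4×24×16×450) = 220.32 kN/bolt; interior L_c = 95 − 27 = 68, R_n = 414.72 kN/bolt. φR_n = 0.75 × (1×220.32 + 2×414.72) = 787.3 kN.
Tension rupture (net): A_n = (148 − 1×29)×16 = 1904 mm² (U = 1.0, A_e = A_n). φR_n = 0.75 × 450 × 1904 = 642.6 kN.
Tension yield (gross): A_g = 148×16 = 2368 mm². φR_n = 0.90 × 345 × 2368 = 735.3 kN.
Block shear: shear path 1×[39+2×95] = 1×229 mm, A_gv = 3664, A_nv = 1×(229 − 2.5×29)×16 = 2504 mm²; tension to near edge: (34 − 0.5×29)×16 = 312 mm². R_n = min(0.6×450×2504, 0.6×345×3664) + 1.0×450×312 = min(676.08, 758.45) + 140.4 = 816.48 kN. φR_n = 0.75 × 816.48 = 612.4 kN.
Governing: min(1178.7, 787.3, 642.6, 735.3, 612.4) = 612.4 kN → block shear.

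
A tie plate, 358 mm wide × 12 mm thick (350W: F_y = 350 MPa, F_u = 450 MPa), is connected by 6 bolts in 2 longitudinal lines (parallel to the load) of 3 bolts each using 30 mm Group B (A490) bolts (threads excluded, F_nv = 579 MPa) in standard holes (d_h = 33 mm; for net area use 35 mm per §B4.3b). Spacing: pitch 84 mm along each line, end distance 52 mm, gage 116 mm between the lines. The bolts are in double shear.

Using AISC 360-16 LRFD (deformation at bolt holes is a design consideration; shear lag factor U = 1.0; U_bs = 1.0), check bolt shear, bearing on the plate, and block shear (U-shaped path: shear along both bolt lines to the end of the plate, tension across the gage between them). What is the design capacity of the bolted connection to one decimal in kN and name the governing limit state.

Bolt shear: A_b = π(30)²/4 = 706.86 mm². φR_n = 0.75 × 579 × 706.86 × 6 × 2 = 3683.4 kN.
Bearing (12 mm plate, F_u = 450 MPa): end bolts L_c = 52 − 33/2 = 35.5, R_n = min(1.2×35.5×12×450, 2.4×30×12×450) = 230.04 kN/bolt; interior L_c = 84 − 33 = 51, R_n = 330.48 kN/bolt. φR_n = 0.75 × (2×230.04 + 4×330.48) = 1336.5 kN.
Block shear: shear path 2×[52+2×84] = 2×220 mm, A_gv = 5280, A_nv = 2×(220 − 2.5×35)×12 = 3180 mm²; tension across gage: (116 − 1×35)×12 = 972 mm². R_n = min(0.6×450×3180, 0.6×350×5280) + 1.0×450×972 = min(858.6, 1108.8) + 437.4 = 1296 kN. φR_n = 0.75 × 1296 = 972.0 kN.
Governing: min(3683.4, 1336.5, 972.0) = 972.0 kN → block shear.

972.0 kN (block shear governs)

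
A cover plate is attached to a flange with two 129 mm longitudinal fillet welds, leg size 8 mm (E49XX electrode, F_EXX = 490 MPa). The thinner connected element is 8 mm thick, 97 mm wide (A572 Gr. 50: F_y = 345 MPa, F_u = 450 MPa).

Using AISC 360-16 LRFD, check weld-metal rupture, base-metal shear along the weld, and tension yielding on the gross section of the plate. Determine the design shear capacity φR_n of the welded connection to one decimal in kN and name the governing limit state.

Weld metal: throat = 0.707×8 = 5.656 mm, L = 2×129 = 258 mm. φR_n = 0.75 × 0.6 × 490 × 5.656 × 258 = 321.8 kN.
Base metal shear (8 mm plate): yield φR_n = 1.0×0.6×345×8×258 = 427.2 kN; rupture φR_n = 0.75×0.6×450×8×258 = 418.0 kN; take 418.0 kN (rupture).
Tension yield (gross): A_g = 97×8 = 776 mm². φR_n = 0.90 × 345 × 776 = 240.9 kN.
Governing: min(321.8, 418.0, 240.9) = 240.9 kN → gross-section yield.

240.9 kN (gross-section yield governs)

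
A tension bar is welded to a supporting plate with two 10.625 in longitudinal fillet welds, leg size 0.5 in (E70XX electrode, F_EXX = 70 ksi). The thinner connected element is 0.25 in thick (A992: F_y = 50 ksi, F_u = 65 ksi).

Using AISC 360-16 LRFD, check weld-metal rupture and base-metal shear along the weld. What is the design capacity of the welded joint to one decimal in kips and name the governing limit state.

155.4 kips (base-metal shear governs)

Weld metal: throat = 0.707×0.5 = 0.3535 in, L = 2×10.625 = 21.25 in. φR_n = 0.75 × 0.6 × 70 × 0.3535 × 21.25 = 236.6 kips.
Base metal shear (0.25 in plate): yield φR_n = 1.0×0.6×50×0.25×21.25 = 159.4 kips; rupture φR_n = 0.75×0.6×65×0.25×21.25 = 155.4 kips; take 155.4 kips (rupture).
Governing: min(236.6, 155.4) = 155.4 kips → base-metal shear.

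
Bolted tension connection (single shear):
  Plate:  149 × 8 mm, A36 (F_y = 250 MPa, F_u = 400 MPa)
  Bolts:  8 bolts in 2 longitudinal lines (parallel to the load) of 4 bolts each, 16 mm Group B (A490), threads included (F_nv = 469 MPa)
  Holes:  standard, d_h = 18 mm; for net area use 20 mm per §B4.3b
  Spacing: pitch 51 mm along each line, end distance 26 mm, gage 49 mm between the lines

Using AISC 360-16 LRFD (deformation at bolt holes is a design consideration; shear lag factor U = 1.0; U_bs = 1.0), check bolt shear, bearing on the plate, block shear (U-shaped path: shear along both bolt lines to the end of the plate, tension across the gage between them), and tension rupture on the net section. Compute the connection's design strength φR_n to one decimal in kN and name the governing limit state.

261.6 kN (net-section rupture governs)

Bolt shear: A_b = π(16)²/4 = 201.06 mm². φR_n = 0.75 × 469 × 201.06 × 8 × 1 = 565.8 kN.
Bearing (8 mm plate, F_u = 400 MPa): end bolts L_c = 26 − 18/2 = 17, R_n = min(1.2×17×8×400, 2.4×16×8×400) = 65.28 kN/bolt; interior L_c = 51 − 18 = 33, R_n = 122.88 kN/bolt. φR_n = 0.75 × (2×65.28 + 6×122.88) = 650.9 kN.
Block shear: shear path 2×[26+3×51] = 2×179 mm, A_gv = 2864, A_nv = 2×(179 − 3.5×20)×8 = 1744 mm²; tension across gage: (49 − 1×20)×8 = 232 mm². R_n = min(0.6×400×1744, 0.6×250×2864) + 1.0×400×232 = min(418.56, 429.6) + 92.8 = 511.36 kN. φR_n = 0.75 × 511.36 = 383.5 kN.
Tension rupture (net): A_n = (149 − 2×20)×8 = 872 mm² (U = 1.0, A_e = A_n). φR_n = 0.75 × 400 × 872 = 261.6 kN.
Governing: min(565.8, 650.9, 383.5, 261.6) = 261.6 kN → net-section rupture.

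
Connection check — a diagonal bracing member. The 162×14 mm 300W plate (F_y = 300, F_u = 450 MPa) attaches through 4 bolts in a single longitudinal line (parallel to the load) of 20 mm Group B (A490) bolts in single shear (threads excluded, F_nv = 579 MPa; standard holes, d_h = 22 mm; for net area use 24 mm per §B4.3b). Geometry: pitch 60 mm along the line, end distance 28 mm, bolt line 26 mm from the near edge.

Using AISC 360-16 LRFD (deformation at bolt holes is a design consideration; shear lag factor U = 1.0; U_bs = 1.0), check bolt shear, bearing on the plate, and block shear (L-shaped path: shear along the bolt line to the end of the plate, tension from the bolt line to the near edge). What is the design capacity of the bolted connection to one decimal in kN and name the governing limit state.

417.7 kN (block shear governs)

Bolt shear: A_b = π(20)²/4 = 314.16 mm². φR_n = 0.75 × 579 × 314.16 × 4 × 1 = 545.7 kN.
Bearing (14 mm plate, F_u = 450 MPa): end bolts L_c = 28 − 22/2 = 17, R_n = min(1.2×17×14×450, 2.4×20×14×450) = 128.52 kN/bolt; interior L_c = 60 − 22 = 38, R_n = 287.28 kN/bolt. φR_n = 0.75 × (1×128.52 + 3×287.28) = 742.8 kN.
Block shear: shear path 1×[28+3×60] = 1×208 mm, A_gv = 2912, A_nv = 1×(208 − 3.5×24)×14 = 1736 mm²; tension to near edge: (26 − 0.5×24)×14 = 196 mm². R_n = min(0.6×450×1736, 0.6×300×2912) + 1.0×450×196 = min(468.72, 524.16) + 88.2 = 556.92 kN. φR_n = 0.75 × 556.92 = 417.7 kN.
Governing: min(545.7, 742.8, 417.7) = 417.7 kN → block shear.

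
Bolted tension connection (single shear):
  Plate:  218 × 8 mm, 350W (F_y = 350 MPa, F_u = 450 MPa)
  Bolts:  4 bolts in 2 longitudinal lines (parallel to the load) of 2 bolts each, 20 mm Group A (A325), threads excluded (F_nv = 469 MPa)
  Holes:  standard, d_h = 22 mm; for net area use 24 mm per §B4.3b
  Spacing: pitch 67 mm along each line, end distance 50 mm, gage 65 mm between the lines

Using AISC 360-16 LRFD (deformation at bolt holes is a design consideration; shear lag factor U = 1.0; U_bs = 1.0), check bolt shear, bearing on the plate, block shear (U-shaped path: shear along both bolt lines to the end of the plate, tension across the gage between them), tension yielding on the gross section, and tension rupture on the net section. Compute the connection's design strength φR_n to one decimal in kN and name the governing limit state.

373.1 kN (block shear governs)

Bolt shear: A_b = π(20)²/4 = 314.16 mm². φR_n = 0.75 × 469 × 314.16 × 4 × 1 = 442.0 kN.
Bearing (8 mm plate, F_u = 450 MPa): end bolts L_c = 50 − 22/2 = 39, R_n = min(1.2×39×8×450, 2.4×20×8×450) = 168.48 kN/bolt; interior L_c = 67 − 22 = 45, R_n = 172.8 kN/bolt. φR_n = 0.75 × (2×168.48 + 2×172.8) = 511.9 kN.
Block shear: shear path 2×[50+1×67] = 2×117 mm, A_gv = 1872, A_nv = 2×(117 − 1.5×24)×8 = 1296 mm²; tension across gage: (65 − 1×24)×8 = 328 mm². R_n = min(0.6×450×1296, 0.6×350×1872) + 1.0×450×328 = min(349.92, 393.12) + 147.6 = 497.52 kN. φR_n = 0.75 × 497.52 = 373.1 kN.
Tension yield (gross): A_g = 218×8 = 1744 mm². φR_n = 0.90 × 350 × 1744 = 549.4 kN.
Tension rupture (net): A_n = (218 − 2×24)×8 = 1360 mm² (U = 1.0, A_e = A_n). φR_n = 0.75 × 450 × 1360 = 459.0 kN.
Governing: min(442.0, 511.9, 373.1, 549.4, 459.0) = 373.1 kN → block shear.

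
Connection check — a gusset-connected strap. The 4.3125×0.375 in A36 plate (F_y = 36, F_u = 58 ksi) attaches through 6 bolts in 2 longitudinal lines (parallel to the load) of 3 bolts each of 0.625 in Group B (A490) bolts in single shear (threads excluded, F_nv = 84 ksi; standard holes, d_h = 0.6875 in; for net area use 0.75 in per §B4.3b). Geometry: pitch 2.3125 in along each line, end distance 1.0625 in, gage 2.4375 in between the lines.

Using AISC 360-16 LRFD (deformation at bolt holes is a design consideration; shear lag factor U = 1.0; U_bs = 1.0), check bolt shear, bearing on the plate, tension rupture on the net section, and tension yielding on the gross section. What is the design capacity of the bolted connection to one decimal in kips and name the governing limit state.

45.9 kips (net-section rupture governs)

Bolt shear: A_b = π(0.625)²/4 = 0.3068 in². φR_n = 0.75 × 84 × 0.3068 × 6 × 1 = 116.0 kips.
Bearing (0.375 in plate, F_u = 58 ksi): end bolts L_c = 1.0625 − 0.6875/2 = 0.71875, R_n = min(1.2×0.71875×0.375×58, 2.4×0.625×0.375×58) = 18.759 kips/bolt; interior L_c = 2.3125 − 0.6875 = 1.625, R_n = 32.625 kips/bolt. φR_n = 0.75 × (2×18.759 + 4×32.625) = 126.0 kips.
Tension rupture (net): A_n = (4.3125 − 2×0.75)×0.375 = 1.0547 in² (U = 1.0, A_e = A_n). φR_n = 0.75 × 58 × 1.0547 = 45.9 kips.
Tension yield (gross): A_g = 4.3125×0.375 = 1.6172 in². φR_n = 0.90 × 36 × 1.6172 = 52.4 kips.
Governing: min(116.0, 126.0, 45.9, 52.4) = 45.9 kips → net-section rupture.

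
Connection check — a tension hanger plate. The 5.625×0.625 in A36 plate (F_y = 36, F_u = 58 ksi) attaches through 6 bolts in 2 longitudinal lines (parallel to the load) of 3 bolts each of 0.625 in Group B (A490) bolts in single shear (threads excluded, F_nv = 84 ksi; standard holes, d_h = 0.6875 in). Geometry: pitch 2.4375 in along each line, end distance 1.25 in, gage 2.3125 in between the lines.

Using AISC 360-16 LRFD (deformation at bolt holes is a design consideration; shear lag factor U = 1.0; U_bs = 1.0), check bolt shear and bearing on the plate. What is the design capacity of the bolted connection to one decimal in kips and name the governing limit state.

Bolt shear: A_b = π(0.625)²/4 = 0.3068 in². φR_n = 0.75 × 84 × 0.3068 × 6 × 1 = 116.0 kips.
Bearing (0.625 in plate, F_u = 58 ksi): end bolts L_c = 1.25 − 0.6875/2 = 0.90625, R_n = min(1.2×0.90625×0.625×58, 2.4×0.625×0.625×58) = 39.422 kips/bolt; interior L_c = 2.4375 − 0.6875 = 1.75, R_n = 54.375 kips/bolt. φR_n = 0.75 × (2×39.422 + 4×54.375) = 222.3 kips.
Governing: min(116.0, 222.3) = 116.0 kips → bolt shear.

116.0 kips (bolt shear governs)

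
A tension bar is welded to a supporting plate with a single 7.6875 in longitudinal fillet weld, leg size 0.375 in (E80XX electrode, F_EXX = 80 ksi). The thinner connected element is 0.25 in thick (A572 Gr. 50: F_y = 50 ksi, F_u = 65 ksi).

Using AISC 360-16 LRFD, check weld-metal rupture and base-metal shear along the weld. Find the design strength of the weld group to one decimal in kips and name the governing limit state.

56.2 kips (base-metal shear governs)

Weld metal: throat = 0.707×0.375 = 0.26513 in, L = 7.6875 in. φR_n = 0.75 × 0.6 × 80 × 0.26513 × 7.6875 = 73.4 kips.
Base metal shear (0.25 in plate): yield φR_n = 1.0×0.6×50×0.25×7.6875 = 57.7 kips; rupture φR_n = 0.75×0.6×65×0.25×7.6875 = 56.2 kips; take 56.2 kips (rupture).
Governing: min(73.4, 56.2) = 56.2 kips → base-metal shear.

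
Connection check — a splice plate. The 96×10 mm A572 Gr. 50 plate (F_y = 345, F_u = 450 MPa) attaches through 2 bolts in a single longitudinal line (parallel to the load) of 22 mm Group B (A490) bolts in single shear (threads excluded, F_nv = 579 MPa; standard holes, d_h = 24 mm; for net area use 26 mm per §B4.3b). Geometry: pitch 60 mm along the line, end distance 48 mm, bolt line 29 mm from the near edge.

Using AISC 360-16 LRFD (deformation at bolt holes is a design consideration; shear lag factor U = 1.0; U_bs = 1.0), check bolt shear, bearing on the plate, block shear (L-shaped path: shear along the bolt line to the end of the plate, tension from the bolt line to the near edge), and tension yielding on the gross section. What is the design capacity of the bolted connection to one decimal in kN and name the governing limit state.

Bolt shear: A_b = π(22)²/4 = 380.13 mm². φR_n = 0.75 × 579 × 380.13 × 2 × 1 = 330.1 kN.
Bearing (10 mm plate, F_u = 450 MPa): end bolts L_c = 48 − 24/2 = 36, R_n = min(1.2×36×10×450, 2.4×22×10×450) = 194.4 kN/bolt; interior L_c = 60 − 24 = 36, R_n = 194.4 kN/bolt. φR_n = 0.75 × (1×194.4 + 1×194.4) = 291.6 kN.
Block shear: shear path 1×[48+1×60] = 1×108 mm, A_gv = 1080, A_nv = 1×(108 − 1.5×26)×10 = 690 mm²; tension to near edge: (29 − 0.5×26)×10 = 160 mm². R_n = min(0.6×450×690, 0.6×345×1080) + 1.0×450×160 = min(186.3, 223.56) + 72 = 258.3 kN. φR_n = 0.75 × 258.3 = 193.7 kN.
Tension yield (gross): A_g = 96×10 = 960 mm². φR_n = 0.90 × 345 × 960 = 298.1 kN.
Governing: min(330.1, 291.6, 193.7, 298.1) = 193.7 kN → block shear.

193.7 kN (block shear governs)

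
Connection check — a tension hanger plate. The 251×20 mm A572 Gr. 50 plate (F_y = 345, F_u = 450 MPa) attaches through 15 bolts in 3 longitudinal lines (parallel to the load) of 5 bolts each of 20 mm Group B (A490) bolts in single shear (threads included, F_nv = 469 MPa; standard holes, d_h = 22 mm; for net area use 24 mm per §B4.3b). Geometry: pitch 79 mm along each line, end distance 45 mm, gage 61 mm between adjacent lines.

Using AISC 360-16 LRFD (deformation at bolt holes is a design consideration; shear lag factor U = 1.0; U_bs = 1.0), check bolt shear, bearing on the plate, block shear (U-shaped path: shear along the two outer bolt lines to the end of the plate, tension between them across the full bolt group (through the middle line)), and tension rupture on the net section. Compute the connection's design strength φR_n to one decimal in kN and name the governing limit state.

Bolt shear: A_b = π(20)²/4 = 314.16 mm². φR_n = 0.75 × 469 × 314.16 × 15 × 1 = 1657.6 kN.
Bearing (20 mm plate, F_u = 450 MPa): end bolts L_c = 45 − 22/2 = 34, R_n = min(1.2×34×20×450, 2.4×20×20×450) = 367.2 kN/bolt; interior L_c = 79 − 22 = 57, R_n = 432 kN/bolt. φR_n = 0.75 × (3×367.2 + 12×432) = 4714.2 kN.
Block shear: shear path 2×[45+4×79] = 2×361 mm, A_gv = 14440, A_nv = 2×(361 − 4.5×24)×20 = 10120 mm²; tension across gage: (122 − 2×24)×20 = 1480 mm². R_n = min(0.6×450×10120, 0.6×345×14440) + 1.0×450×1480 = min(2732.4, 2989.1) + 666 = 3398.4 kN. φR_n = 0.75 × 3398.4 = 2548.8 kN.
Tension rupture (net): A_n = (251 − 3×24)×20 = 3580 mm² (U = 1.0, A_e = A_n). φR_n = 0.75 × 450 × 3580 = 1208.3 kN.
Governing: min(1657.6, 4714.2, 2548.8, 1208.3) = 1208.3 kN → net-section rupture.

1208.3 kN (net-section rupture governs)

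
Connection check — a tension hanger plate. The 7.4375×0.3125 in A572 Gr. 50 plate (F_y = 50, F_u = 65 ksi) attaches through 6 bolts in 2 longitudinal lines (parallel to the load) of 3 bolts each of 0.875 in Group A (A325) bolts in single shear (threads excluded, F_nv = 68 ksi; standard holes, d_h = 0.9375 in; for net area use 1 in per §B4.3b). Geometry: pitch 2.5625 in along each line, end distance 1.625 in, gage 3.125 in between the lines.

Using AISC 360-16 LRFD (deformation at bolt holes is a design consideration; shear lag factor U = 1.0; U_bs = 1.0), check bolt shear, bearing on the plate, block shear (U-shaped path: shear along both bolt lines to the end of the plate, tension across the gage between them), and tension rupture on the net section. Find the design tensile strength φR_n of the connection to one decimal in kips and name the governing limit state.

82.8 kips (net-section rupture governs)

Bolt shear: A_b = π(0.875)²/4 = 0.60132 in². φR_n = 0.75 × 68 × 0.60132 × 6 × 1 = 184.0 kips.
Bearing (0.3125 in plate, F_u = 65 ksi): end bolts L_c = 1.625 − 0.9375/2 = 1.15625, R_n = min(1.2×1.15625×0.3125×65, 2.4×0.875×0.3125×65) = 28.184 kips/bolt; interior L_c = 2.5625 − 0.9375 = 1.625, R_n = 39.609 kips/bolt. φR_n = 0.75 × (2×28.184 + 4×39.609) = 161.1 kips.
Block shear: shear path 2×[1.625+2×2.5625] = 2×6.75 in, A_gv = 4.2188, A_nv = 2×(6.75 − 2.5×1)×0.3125 = 2.6563 in²; tension across gage: (3.125 − 1×1)×0.3125 = 0.66406 in². R_n = min(0.6×65×2.6563, 0.6×50×4.2188) + 1.0×65×0.66406 = min(103.6, 126.56) + 43.164 = 146.76 kips. φR_n = 0.75 × 146.76 = 110.1 kips.
Tension rupture (net): A_n = (7.4375 − 2×1)×0.3125 = 1.6992 in² (U = 1.0, A_e = A_n). φR_n = 0.75 × 65 × 1.6992 = 82.8 kips.
Governing: min(184.0, 161.1, 110.1, 82.8) = 82.8 kips → net-section rupture.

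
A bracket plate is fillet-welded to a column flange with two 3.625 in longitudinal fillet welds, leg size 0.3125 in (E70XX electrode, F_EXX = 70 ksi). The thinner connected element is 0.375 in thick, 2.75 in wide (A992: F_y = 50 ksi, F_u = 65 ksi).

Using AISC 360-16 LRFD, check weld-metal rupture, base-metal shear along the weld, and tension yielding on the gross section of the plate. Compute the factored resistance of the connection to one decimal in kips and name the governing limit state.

Weld metal: throat = 0.707×0.3125 = 0.22094 in, L = 2×3.625 = 7.25 in. φR_n = 0.75 × 0.6 × 70 × 0.22094 × 7.25 = 50.5 kips.
Base metal shear (0.375 in plate): yield φR_n = 1.0×0.6×50×0.375×7.25 = 81.6 kips; rupture φR_n = 0.75×0.6×65×0.375×7.25 = 79.5 kips; take 79.5 kips (rupture).
Tension yield (gross): A_g = 2.75×0.375 = 1.0313 in². φR_n = 0.90 × 50 × 1.0313 = 46.4 kips.
Governing: min(50.5, 79.5, 46.4) = 46.4 kips → gross-section yield.

46.4 kips (gross-section yield governs)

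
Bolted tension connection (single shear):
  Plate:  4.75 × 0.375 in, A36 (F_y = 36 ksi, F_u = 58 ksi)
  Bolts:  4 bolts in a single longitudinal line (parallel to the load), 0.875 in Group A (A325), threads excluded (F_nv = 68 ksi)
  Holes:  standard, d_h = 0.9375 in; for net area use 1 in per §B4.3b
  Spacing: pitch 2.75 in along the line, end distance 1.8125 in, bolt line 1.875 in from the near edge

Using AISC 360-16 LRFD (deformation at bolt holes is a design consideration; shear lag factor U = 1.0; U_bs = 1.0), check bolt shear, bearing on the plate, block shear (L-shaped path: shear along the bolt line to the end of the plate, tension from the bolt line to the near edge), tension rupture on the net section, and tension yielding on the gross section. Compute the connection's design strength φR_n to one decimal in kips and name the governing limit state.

57.7 kips (gross-section yield governs)

Bolt shear: A_b = π(0.875)²/4 = 0.60132 in². φR_n = 0.75 × 68 × 0.60132 × 4 × 1 = 122.7 kips.
Bearing (0.375 in plate, F_u = 58 ksi): end bolts L_c = 1.8125 − 0.9375/2 = 1.34375, R_n = min(1.2×1.34375×0.375×58, 2.4×0.875×0.375×58) = 35.072 kips/bolt; interior L_c = 2.75 − 0.9375 = 1.8125, R_n = 45.675 kips/bolt. φR_n = 0.75 × (1×35.072 + 3×45.675) = 129.1 kips.
Block shear: shear path 1×[1.8125+3×2.75] = 1×10.0625 in, A_gv = 3.7734, A_nv = 1×(10.0625 − 3.5×1)×0.375 = 2.4609 in²; tension to near edge: (1.875 − 0.5×1)×0.375 = 0.51563 in². R_n = min(0.6×58×2.4609, 0.6×36×3.7734) + 1.0×58×0.51563 = min(85.639, 81.505) + 29.907 = 111.41 kips. φR_n = 0.75 × 111.41 = 83.6 kips.
Tension rupture (net): A_n = (4.75 − 1×1)×0.375 = 1.4063 in² (U = 1.0, A_e = A_n). φR_n = 0.75 × 58 × 1.4063 = 61.2 kips.
Tension yield (gross): A_g = 4.75×0.375 = 1.7813 in². φR_n = 0.90 × 36 × 1.7813 = 57.7 kips.
Governing: min(122.7, 129.1, 83.6, 61.2, 57.7) = 57.7 kips → gross-section yield.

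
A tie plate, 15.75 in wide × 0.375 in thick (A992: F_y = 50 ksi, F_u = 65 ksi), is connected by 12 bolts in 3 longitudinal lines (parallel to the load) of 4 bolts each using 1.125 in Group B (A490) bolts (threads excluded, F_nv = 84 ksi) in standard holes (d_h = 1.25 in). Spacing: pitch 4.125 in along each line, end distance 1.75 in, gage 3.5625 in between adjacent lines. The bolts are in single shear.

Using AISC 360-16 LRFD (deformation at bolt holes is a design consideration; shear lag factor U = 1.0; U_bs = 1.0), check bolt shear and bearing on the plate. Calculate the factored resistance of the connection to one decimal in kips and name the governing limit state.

Bolt shear: A_b = π(1.125)²/4 = 0.99402 in². φR_n = 0.75 × 84 × 0.99402 × 12 × 1 = 751.5 kips.
Bearing (0.375 in plate, F_u = 65 ksi): end bolts L_c = 1.75 − 1.25/2 = 1.125, R_n = min(1.2×1.125×0.375×65, 2.4×1.125×0.375×65) = 32.906 kips/bolt; interior L_c = 4.125 − 1.25 = 2.875, R_n = 65.813 kips/bolt. φR_n = 0.75 × (3×32.906 + 9×65.813) = 518.3 kips.
Governing: min(751.5, 518.3) = 518.3 kips → bearing.

518.3 kips (bearing governs)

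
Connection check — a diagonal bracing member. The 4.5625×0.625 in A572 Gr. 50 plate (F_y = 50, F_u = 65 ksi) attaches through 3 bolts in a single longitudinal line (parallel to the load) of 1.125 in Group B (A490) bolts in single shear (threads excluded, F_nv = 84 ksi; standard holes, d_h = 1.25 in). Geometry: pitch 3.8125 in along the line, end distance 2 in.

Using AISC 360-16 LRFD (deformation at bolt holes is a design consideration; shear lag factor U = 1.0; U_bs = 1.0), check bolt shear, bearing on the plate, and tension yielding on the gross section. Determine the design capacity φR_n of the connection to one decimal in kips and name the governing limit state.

Bolt shear: A_b = π(1.125)²/4 = 0.99402 in². φR_n = 0.75 × 84 × 0.99402 × 3 × 1 = 187.9 kips.
Bearing (0.625 in plate, F_u = 65 ksi): end bolts L_c = 2 − 1.25/2 = 1.375, R_n = min(1.2×1.375×0.625×65, 2.4×1.125×0.625×65) = 67.031 kips/bolt; interior L_c = 3.8125 − 1.25 = 2.5625, R_n = 109.69 kips/bolt. φR_n = 0.75 × (1×67.031 + 2×109.69) = 214.8 kips.
Tension yield (gross): A_g = 4.5625×0.625 = 2.8516 in². φR_n = 0.90 × 50 × 2.8516 = 128.3 kips.
Governing: min(187.9, 214.8, 128.3) = 128.3 kips → gross-section yield.

128.3 kips (gross-section yield governs)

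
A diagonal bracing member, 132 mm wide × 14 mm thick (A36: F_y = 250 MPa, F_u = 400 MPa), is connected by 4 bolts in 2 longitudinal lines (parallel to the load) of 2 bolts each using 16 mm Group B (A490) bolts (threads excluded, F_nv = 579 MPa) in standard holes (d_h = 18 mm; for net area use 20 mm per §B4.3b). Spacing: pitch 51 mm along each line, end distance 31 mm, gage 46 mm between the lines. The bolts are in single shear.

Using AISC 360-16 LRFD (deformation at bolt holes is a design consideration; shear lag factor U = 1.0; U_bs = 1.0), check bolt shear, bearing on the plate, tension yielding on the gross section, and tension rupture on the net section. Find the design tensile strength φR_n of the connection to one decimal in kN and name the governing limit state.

349.2 kN (bolt shear governs)

Bolt shear: A_b = π(16)²/4 = 201.06 mm². φR_n = 0.75 × 579 × 201.06 × 4 × 1 = 349.2 kN.
Bearing (14 mm plate, F_u = 400 MPa): end bolts L_c = 31 − 18/2 = 22, R_n = min(1.2×22×14×400, 2.4×16×14×400) = 147.84 kN/bolt; interior L_c = 51 − 18 = 33, R_n = 215.04 kN/bolt. φR_n = 0.75 × (2×147.84 + 2×215.04) = 544.3 kN.
Tension yield (gross): A_g = 132×14 = 1848 mm². φR_n = 0.90 × 250 × 1848 = 415.8 kN.
Tension rupture (net): A_n = (132 − 2×20)×14 = 1288 mm² (U = 1.0, A_e = A_n). φR_n = 0.75 × 400 × 1288 = 386.4 kN.
Governing: min(349.2, 544.3, 415.8, 386.4) = 349.2 kN → bolt shear.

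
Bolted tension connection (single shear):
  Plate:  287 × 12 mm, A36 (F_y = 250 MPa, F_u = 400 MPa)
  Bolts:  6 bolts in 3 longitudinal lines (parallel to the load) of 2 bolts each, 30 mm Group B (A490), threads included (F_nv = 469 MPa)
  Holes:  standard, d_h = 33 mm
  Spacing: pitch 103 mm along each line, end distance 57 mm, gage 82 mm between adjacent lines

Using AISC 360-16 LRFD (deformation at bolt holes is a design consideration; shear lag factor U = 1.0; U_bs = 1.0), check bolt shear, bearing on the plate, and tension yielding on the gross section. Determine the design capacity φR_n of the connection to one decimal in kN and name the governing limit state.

Bolt shear: A_b = π(30)²/4 = 706.86 mm². φR_n = 0.75 × 469 × 706.86 × 6 × 1 = 1491.8 kN.
Bearing (12 mm plate, F_u = 400 MPa): end bolts L_c = 57 − 33/2 = 40.5, R_n = min(1.2×40.5×12×400, 2.4×30×12×400) = 233.28 kN/bolt; interior L_c = 103 − 33 = 70, R_n = 345.6 kN/bolt. φR_n = 0.75 × (3×233.28 + 3×345.6) = 1302.5 kN.
Tension yield (gross): A_g = 287×12 = 3444 mm². φR_n = 0.90 × 250 × 3444 = 774.9 kN.
Governing: min(1491.8, 1302.5, 774.9) = 774.9 kN → gross-section yield.

774.9 kN (gross-section yield governs)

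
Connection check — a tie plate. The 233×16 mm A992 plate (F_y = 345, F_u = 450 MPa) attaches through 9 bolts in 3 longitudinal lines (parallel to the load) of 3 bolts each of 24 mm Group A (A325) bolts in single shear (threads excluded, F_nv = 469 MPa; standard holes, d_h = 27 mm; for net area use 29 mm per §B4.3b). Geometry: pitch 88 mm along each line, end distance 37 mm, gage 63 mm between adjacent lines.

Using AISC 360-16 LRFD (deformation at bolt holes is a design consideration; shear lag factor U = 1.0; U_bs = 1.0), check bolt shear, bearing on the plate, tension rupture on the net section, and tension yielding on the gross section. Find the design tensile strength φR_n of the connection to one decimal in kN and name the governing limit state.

788.4 kN (net-section rupture governs)

Bolt shear: A_b = π(24)²/4 = 452.39 mm². φR_n = 0.75 × 469 × 452.39 × 9 × 1 = 1432.2 kN.
Bearing (16 mm plate, F_u = 450 MPa): end bolts L_c = 37 − 27/2 = 23.5, R_n = min(1.2×23.5×16×450, 2.4×24×16×450) = 203.04 kN/bolt; interior L_c = 88 − 27 = 61, R_n = 414.72 kN/bolt. φR_n = 0.75 × (3×203.04 + 6×414.72) = 2323.1 kN.
Tension rupture (net): A_n = (233 − 3×29)×16 = 2336 mm² (U = 1.0, A_e = A_n). φR_n = 0.75 × 450 × 2336 = 788.4 kN.
Tension yield (gross): A_g = 233×16 = 3728 mm². φR_n = 0.90 × 345 × 3728 = 1157.5 kN.
Governing: min(1432.2, 2323.1, 788.4, 1157.5) = 788.4 kN → net-section rupture.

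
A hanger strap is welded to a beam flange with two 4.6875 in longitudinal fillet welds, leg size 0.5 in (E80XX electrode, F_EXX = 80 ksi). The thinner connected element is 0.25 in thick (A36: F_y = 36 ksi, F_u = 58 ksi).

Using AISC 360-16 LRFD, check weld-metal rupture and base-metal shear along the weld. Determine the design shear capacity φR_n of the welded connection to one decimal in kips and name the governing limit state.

50.6 kips (base-metal shear governs)

Weld metal: throat = 0.707×0.5 = 0.3535 in, L = 2×4.6875 = 9.375 in. φR_n = 0.75 × 0.6 × 80 × 0.3535 × 9.375 = 119.3 kips.
Base metal shear (0.25 in plate): yield φR_n = 1.0×0.6×36×0.25×9.375 = 50.6 kips; rupture φR_n = 0.75×0.6×58×0.25×9.375 = 61.2 kips; take 50.6 kips (yield).
Governing: min(119.3, 50.6) = 50.6 kips → base-metal shear.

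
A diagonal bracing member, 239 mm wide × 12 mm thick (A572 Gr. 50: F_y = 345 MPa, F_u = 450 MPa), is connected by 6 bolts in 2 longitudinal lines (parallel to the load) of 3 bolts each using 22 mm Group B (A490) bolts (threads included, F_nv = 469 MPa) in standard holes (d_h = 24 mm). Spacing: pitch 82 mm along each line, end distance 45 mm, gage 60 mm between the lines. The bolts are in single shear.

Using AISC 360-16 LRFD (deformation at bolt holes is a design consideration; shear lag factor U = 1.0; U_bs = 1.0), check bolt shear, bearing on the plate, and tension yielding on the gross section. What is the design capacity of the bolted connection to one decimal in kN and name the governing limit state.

802.3 kN (bolt shear governs)

Bolt shear: A_b = π(22)²/4 = 380.13 mm². φR_n = 0.75 × 469 × 380.13 × 6 × 1 = 802.3 kN.
Bearing (12 mm plate, F_u = 450 MPa): end bolts L_c = 45 − 24/2 = 33, R_n = min(1.2×33×12×450, 2.4×22×12×450) = 213.84 kN/bolt; interior L_c = 82 − 24 = 58, R_n = 285.12 kN/bolt. φR_n = 0.75 × (2×213.84 + 4×285.12) = 1176.1 kN.
Tension yield (gross): A_g = 239×12 = 2868 mm². φR_n = 0.90 × 345 × 2868 = 890.5 kN.
Governing: min(802.3, 1176.1, 890.5) = 802.3 kN → bolt shear.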